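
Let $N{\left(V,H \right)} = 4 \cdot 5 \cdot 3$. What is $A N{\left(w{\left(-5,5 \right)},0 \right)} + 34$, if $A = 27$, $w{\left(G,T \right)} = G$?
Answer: $1654$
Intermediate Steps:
$N{\left(V,H \right)} = 60$ ($N{\left(V,H \right)} = 20 \cdot 3 = 60$)
$A N{\left(w{\left(-5,5 \right)},0 \right)} + 34 = 27 \cdot 60 + 34 = 1620 + 34 = 1654$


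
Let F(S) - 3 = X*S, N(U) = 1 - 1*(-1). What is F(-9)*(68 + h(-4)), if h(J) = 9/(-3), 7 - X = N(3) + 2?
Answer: -1560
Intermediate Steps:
N(U) = 2 (N(U) = 1 + 1 = 2)
X = 3 (X = 7 - (2 + 2) = 7 - 1*4 = 7 - 4 = 3)
F(S) = 3 + 3*S
h(J) = -3 (h(J) = 9*(-⅓) = -3)
F(-9)*(68 + h(-4)) = (3 + 3*(-9))*(68 - 3) = (3 - 27)*65 = -24*65 = -1560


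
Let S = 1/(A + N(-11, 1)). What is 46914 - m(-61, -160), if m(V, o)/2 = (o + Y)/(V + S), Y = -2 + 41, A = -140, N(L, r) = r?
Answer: 198898541/4240 ≈ 46910.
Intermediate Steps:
Y = 39
S = -1/139 (S = 1/(-140 + 1) = 1/(-139) = -1/139 ≈ -0.0071942)
m(V, o) = 2*(39 + o)/(-1/139 + V) (m(V, o) = 2*((o + 39)/(V - 1/139)) = 2*((39 + o)/(-1/139 + V)) = 2*(39 + o)/(-1/139 + V))
46914 - m(-61, -160) = 46914 - 278*(39 - 160)/(-1 + 139*(-61)) = 46914 - 278*(-121)/(-1 - 8479) = 46914 - 278*(-121)/(-8480) = 46914 - 278*(-1)*(-121)/8480 = 46914 - 1*16819/4240 = 46914 - 16819/4240 = 198898541/4240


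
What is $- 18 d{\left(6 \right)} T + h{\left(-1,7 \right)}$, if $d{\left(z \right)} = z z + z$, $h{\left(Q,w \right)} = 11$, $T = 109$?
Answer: $-82393$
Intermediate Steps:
$d{\left(z \right)} = z + z^{2}$ ($d{\left(z \right)} = z^{2} + z = z + z^{2}$)
$- 18 d{\left(6 \right)} T + h{\left(-1,7 \right)} = - 18 \cdot 6 \left(1 + 6\right) 109 + 11 = - 18 \cdot 6 \cdot 7 \cdot 109 + 11 = \left(-18\right) 42 \cdot 109 + 11 = \left(-756\right) 109 + 11 = -82404 + 11 = -82393$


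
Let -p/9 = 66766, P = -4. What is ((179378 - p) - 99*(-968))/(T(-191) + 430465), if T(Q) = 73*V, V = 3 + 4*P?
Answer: 2258/1107 ≈ 2.0397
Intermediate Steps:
p = -600894 (p = -9*66766 = -600894)
V = -13 (V = 3 + 4*(-4) = 3 - 16 = -13)
T(Q) = -949 (T(Q) = 73*(-13) = -949)
((179378 - p) - 99*(-968))/(T(-191) + 430465) = ((179378 - 1*(-600894)) - 99*(-968))/(-949 + 430465) = ((179378 + 600894) + 95832)/429516 = (780272 + 95832)*(1/429516) = 876104*(1/429516) = 2258/1107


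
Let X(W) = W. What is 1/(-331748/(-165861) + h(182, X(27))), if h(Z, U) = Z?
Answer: 165861/30518450 ≈ 0.0054348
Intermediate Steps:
1/(-331748/(-165861) + h(182, X(27))) = 1/(-331748/(-165861) + 182) = 1/(-331748*(-1/165861) + 182) = 1/(331748/165861 + 182) = 1/(30518450/165861) = 165861/30518450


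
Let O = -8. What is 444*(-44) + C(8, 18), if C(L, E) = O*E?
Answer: -19680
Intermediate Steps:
C(L, E) = -8*E
444*(-44) + C(8, 18) = 444*(-44) - 8*18 = -19536 - 144 = -19680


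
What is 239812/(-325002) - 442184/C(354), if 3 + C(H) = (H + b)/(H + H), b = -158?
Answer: 6359168885938/39162741 ≈ 1.6238e+5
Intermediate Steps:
C(H) = -3 + (-158 + H)/(2*H) (C(H) = -3 + (H - 158)/(H + H) = -3 + (-158 + H)/((2*H)) = -3 + (-158 + H)*(1/(2*H)) = -3 + (-158 + H)/(2*H))
239812/(-325002) - 442184/C(354) = 239812/(-325002) - 442184/(-5/2 - 79/354) = 239812*(-1/325002) - 442184/(-5/2 - 79*1/354) = -119906/162501 - 442184/(-5/2 - 79/354) = -119906/162501 - 442184/(-482/177) = -119906/162501 - 442184*(-177/482) = -119906/162501 + 39133284/241 = 6359168885938/39162741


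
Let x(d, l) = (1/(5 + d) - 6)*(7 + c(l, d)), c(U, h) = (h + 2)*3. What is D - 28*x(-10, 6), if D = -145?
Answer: -15481/5 ≈ -3096.2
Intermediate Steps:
c(U, h) = 6 + 3*h (c(U, h) = (2 + h)*3 = 6 + 3*h)
x(d, l) = (-6 + 1/(5 + d))*(13 + 3*d) (x(d, l) = (1/(5 + d) - 6)*(7 + (6 + 3*d)) = (-6 + 1/(5 + d))*(13 + 3*d))
D - 28*x(-10, 6) = -145 - 28*(-377 - 165*(-10) - 18*(-10)²)/(5 - 10) = -145 - 28*(-377 + 1650 - 18*100)/(-5) = -145 - (-28)*(-377 + 1650 - 1800)/5 = -145 - (-28)*(-527)/5 = -145 - 28*527/5 = -145 - 14756/5 = -15481/5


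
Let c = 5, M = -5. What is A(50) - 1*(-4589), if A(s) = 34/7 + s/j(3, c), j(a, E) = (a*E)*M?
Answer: 96457/21 ≈ 4593.2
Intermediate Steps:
j(a, E) = -5*E*a (j(a, E) = (a*E)*(-5) = (E*a)*(-5) = -5*E*a)
A(s) = 34/7 - s/75 (A(s) = 34/7 + s/((-5*5*3)) = 34*(⅐) + s/(-75) = 34/7 + s*(-1/75) = 34/7 - s/75)
A(50) - 1*(-4589) = (34/7 - 1/75*50) - 1*(-4589) = (34/7 - ⅔) + 4589 = 88/21 + 4589 = 96457/21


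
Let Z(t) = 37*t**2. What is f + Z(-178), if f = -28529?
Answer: 1143779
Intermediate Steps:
f + Z(-178) = -28529 + 37*(-178)**2 = -28529 + 37*31684 = -28529 + 1172308 = 1143779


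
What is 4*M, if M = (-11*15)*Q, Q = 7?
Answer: -4620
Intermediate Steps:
M = -1155 (M = -11*15*7 = -165*7 = -1155)
4*M = 4*(-1155) = -4620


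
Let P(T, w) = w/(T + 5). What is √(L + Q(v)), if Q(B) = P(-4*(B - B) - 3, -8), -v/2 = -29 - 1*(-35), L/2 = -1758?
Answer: 8*I*√55 ≈ 59.33*I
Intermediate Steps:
L = -3516 (L = 2*(-1758) = -3516)
v = -12 (v = -2*(-29 - 1*(-35)) = -2*(-29 + 35) = -2*6 = -12)
P(T, w) = w/(5 + T)
Q(B) = -4 (Q(B) = -8/(5 + (-4*(B - B) - 3)) = -8/(5 + (-4*0 - 3)) = -8/(5 + (0 - 3)) = -8/(5 - 3) = -8/2 = -8*½ = -4)
√(L + Q(v)) = √(-3516 - 4) = √(-3520) = 8*I*√55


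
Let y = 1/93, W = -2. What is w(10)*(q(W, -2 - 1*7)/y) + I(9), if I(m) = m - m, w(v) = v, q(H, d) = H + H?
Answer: -3720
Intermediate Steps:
q(H, d) = 2*H
I(m) = 0
y = 1/93 ≈ 0.010753
w(10)*(q(W, -2 - 1*7)/y) + I(9) = 10*((2*(-2))/(1/93)) + 0 = 10*(-4*93) + 0 = 10*(-372) + 0 = -3720 + 0 = -3720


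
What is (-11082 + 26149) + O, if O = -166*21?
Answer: 11581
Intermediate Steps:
O = -3486
(-11082 + 26149) + O = (-11082 + 26149) - 3486 = 15067 - 3486 = 11581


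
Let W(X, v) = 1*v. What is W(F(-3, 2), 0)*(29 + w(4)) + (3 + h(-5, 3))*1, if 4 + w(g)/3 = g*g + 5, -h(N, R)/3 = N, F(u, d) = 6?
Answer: 18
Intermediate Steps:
h(N, R) = -3*N
W(X, v) = v
w(g) = 3 + 3*g² (w(g) = -12 + 3*(g*g + 5) = -12 + 3*(g² + 5) = -12 + 3*(5 + g²) = -12 + (15 + 3*g²) = 3 + 3*g²)
W(F(-3, 2), 0)*(29 + w(4)) + (3 + h(-5, 3))*1 = 0*(29 + (3 + 3*4²)) + (3 - 3*(-5))*1 = 0*(29 + (3 + 3*16)) + (3 + 15)*1 = 0*(29 + (3 + 48)) + 18*1 = 0*(29 + 51) + 18 = 0*80 + 18 = 0 + 18 = 18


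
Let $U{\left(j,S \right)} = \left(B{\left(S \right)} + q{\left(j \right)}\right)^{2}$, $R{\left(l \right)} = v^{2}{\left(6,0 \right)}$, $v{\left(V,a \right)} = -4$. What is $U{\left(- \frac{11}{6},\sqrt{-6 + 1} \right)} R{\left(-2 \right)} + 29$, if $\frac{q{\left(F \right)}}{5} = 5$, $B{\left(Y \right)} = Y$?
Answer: $9949 + 800 i \sqrt{5} \approx 9949.0 + 1788.9 i$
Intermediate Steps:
$R{\left(l \right)} = 16$ ($R{\left(l \right)} = \left(-4\right)^{2} = 16$)
$q{\left(F \right)} = 25$ ($q{\left(F \right)} = 5 \cdot 5 = 25$)
$U{\left(j,S \right)} = \left(25 + S\right)^{2}$ ($U{\left(j,S \right)} = \left(S + 25\right)^{2} = \left(25 + S\right)^{2}$)
$U{\left(- \frac{11}{6},\sqrt{-6 + 1} \right)} R{\left(-2 \right)} + 29 = \left(25 + \sqrt{-6 + 1}\right)^{2} \cdot 16 + 29 = \left(25 + \sqrt{-5}\right)^{2} \cdot 16 + 29 = \left(25 + i \sqrt{5}\right)^{2} \cdot 16 + 29 = 16 \left(25 + i \sqrt{5}\right)^{2} + 29 = 29 + 16 \left(25 + i \sqrt{5}\right)^{2}$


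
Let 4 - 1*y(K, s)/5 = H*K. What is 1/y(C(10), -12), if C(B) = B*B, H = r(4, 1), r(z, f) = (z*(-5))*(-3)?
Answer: -1/29980 ≈ -3.3356e-5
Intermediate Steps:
r(z, f) = 15*z (r(z, f) = -5*z*(-3) = 15*z)
H = 60 (H = 15*4 = 60)
C(B) = B²
y(K, s) = 20 - 300*K
1/y(C(10), -12) = 1/(20 - 300*10²) = 1/(20 - 300*100) = 1/(20 - 30000) = 1/(-29980) = -1/29980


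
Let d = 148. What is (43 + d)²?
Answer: 36481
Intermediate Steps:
(43 + d)² = (43 + 148)² = 191² = 36481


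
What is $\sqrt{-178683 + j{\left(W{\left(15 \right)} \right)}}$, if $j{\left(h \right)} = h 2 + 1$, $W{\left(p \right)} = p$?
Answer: $2 i \sqrt{44663} \approx 422.67 i$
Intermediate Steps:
$j{\left(h \right)} = 1 + 2 h$ ($j{\left(h \right)} = 2 h + 1 = 1 + 2 h$)
$\sqrt{-178683 + j{\left(W{\left(15 \right)} \right)}} = \sqrt{-178683 + \left(1 + 2 \cdot 15\right)} = \sqrt{-178683 + \left(1 + 30\right)} = \sqrt{-178683 + 31} = \sqrt{-178652} = 2 i \sqrt{44663}$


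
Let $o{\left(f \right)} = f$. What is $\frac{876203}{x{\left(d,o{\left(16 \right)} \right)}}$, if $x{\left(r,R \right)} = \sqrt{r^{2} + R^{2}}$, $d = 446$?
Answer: $\frac{876203 \sqrt{49793}}{99586} \approx 1963.3$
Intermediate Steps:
$x{\left(r,R \right)} = \sqrt{R^{2} + r^{2}}$
$\frac{876203}{x{\left(d,o{\left(16 \right)} \right)}} = \frac{876203}{\sqrt{16^{2} + 446^{2}}} = \frac{876203}{\sqrt{256 + 198916}} = \frac{876203}{\sqrt{199172}} = \frac{876203}{2 \sqrt{49793}} = 876203 \frac{\sqrt{49793}}{99586} = \frac{876203 \sqrt{49793}}{99586}$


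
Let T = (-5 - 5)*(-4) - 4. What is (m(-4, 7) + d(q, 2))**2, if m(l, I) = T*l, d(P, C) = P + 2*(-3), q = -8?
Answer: 24964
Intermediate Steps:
d(P, C) = -6 + P (d(P, C) = P - 6 = -6 + P)
T = 36 (T = -10*(-4) - 4 = 40 - 4 = 36)
m(l, I) = 36*l
(m(-4, 7) + d(q, 2))**2 = (36*(-4) + (-6 - 8))**2 = (-144 - 14)**2 = (-158)**2 = 24964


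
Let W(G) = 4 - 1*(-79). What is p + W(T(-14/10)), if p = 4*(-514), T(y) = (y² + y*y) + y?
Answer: -1973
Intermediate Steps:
T(y) = y + 2*y² (T(y) = (y² + y²) + y = 2*y² + y = y + 2*y²)
W(G) = 83 (W(G) = 4 + 79 = 83)
p = -2056
p + W(T(-14/10)) = -2056 + 83 = -1973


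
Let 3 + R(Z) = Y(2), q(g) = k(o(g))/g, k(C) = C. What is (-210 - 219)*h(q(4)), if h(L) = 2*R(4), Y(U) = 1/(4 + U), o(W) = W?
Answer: 2431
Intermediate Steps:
q(g) = 1 (q(g) = g/g = 1)
R(Z) = -17/6 (R(Z) = -3 + 1/(4 + 2) = -3 + 1/6 = -17/6)
h(L) = -17/3 (h(L) = 2*(-17/6) = -17/3)
(-210 - 219)*h(q(4)) = (-210 - 219)*(-17/3) = -429*(-17/3) = 2431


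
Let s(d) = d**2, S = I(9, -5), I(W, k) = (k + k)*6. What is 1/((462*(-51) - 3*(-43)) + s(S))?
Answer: -1/19833 ≈ -5.0421e-5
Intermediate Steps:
I(W, k) = 12*k (I(W, k) = (2*k)*6 = 12*k)
S = -60 (S = 12*(-5) = -60)
1/((462*(-51) - 3*(-43)) + s(S)) = 1/((462*(-51) - 3*(-43)) + (-60)**2) = 1/((-23562 + 129) + 3600) = 1/(-23433 + 3600) = 1/(-19833) = -1/19833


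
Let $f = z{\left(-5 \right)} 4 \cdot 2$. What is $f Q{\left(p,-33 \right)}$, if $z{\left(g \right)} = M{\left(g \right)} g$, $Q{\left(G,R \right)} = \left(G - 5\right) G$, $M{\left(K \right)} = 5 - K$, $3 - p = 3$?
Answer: $0$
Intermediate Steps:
$p = 0$ ($p = 3 - 3 = 0$)
$Q{\left(G,R \right)} = G \left(-5 + G\right)$ ($Q{\left(G,R \right)} = \left(-5 + G\right) G = G \left(-5 + G\right)$)
$z{\left(g \right)} = g \left(5 - g\right)$ ($z{\left(g \right)} = \left(5 - g\right) g = g \left(5 - g\right)$)
$f = -400$ ($f = - 5 \left(5 - -5\right) 4 \cdot 2 = - 5 \left(5 + 5\right) 4 \cdot 2 = \left(-5\right) 10 \cdot 4 \cdot 2 = \left(-50\right) 4 \cdot 2 = \left(-200\right) 2 = -400$)
$f Q{\left(p,-33 \right)} = - 400 \cdot 0 \left(-5 + 0\right) = - 400 \cdot 0 \left(-5\right) = \left(-400\right) 0 = 0$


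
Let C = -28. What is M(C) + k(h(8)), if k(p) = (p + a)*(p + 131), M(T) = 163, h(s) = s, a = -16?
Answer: -949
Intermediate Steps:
k(p) = (-16 + p)*(131 + p) (k(p) = (p - 16)*(p + 131) = (-16 + p)*(131 + p))
M(C) + k(h(8)) = 163 + (-2096 + 8² + 115*8) = 163 + (-2096 + 64 + 920) = 163 - 1112 = -949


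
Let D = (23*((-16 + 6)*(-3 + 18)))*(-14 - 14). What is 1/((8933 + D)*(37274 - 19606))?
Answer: 1/1864557044 ≈ 5.3632e-10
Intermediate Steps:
D = 96600 (D = (23*(-10*15))*(-28) = (23*(-150))*(-28) = -3450*(-28) = 96600)
1/((8933 + D)*(37274 - 19606)) = 1/((8933 + 96600)*(37274 - 19606)) = 1/(105533*17668) = 1/1864557044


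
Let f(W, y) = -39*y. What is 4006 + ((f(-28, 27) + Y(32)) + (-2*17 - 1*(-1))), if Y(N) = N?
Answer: 2952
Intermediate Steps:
4006 + ((f(-28, 27) + Y(32)) + (-2*17 - 1*(-1))) = 4006 + ((-39*27 + 32) + (-2*17 - 1*(-1))) = 4006 + ((-1053 + 32) + (-34 + 1)) = 4006 + (-1021 - 33) = 4006 - 1054 = 2952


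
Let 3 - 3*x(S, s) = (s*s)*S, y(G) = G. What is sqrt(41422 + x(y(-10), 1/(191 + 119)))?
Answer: sqrt(35826752730)/930 ≈ 203.53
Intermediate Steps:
x(S, s) = 1 - S*s**2/3 (x(S, s) = 1 - s*s*S/3 = 1 - s**2*S/3 = 1 - S*s**2/3)
sqrt(41422 + x(y(-10), 1/(191 + 119))) = sqrt(41422 + (1 - 1/3*(-10)*(1/(191 + 119))**2)) = sqrt(41422 + (1 - 1/3*(-10)*(1/310)**2)) = sqrt(41422 + (1 - 1/3*(-10)*1/96100)) = sqrt(41422 + (1 + 1/28830)) = sqrt(41422 + 28831/28830) = sqrt(1194225091/28830) = sqrt(35826752730)/930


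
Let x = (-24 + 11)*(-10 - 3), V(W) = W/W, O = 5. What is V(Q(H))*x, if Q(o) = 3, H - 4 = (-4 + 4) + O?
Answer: 169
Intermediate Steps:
H = 9 (H = 4 + ((-4 + 4) + 5) = 4 + (0 + 5) = 4 + 5 = 9)
V(W) = 1
x = 169 (x = -13*(-13) = 169)
V(Q(H))*x = 1*169 = 169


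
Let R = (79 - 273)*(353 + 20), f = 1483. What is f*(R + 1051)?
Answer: -105754213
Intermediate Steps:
R = -72362 (R = -194*373 = -72362)
f*(R + 1051) = 1483*(-72362 + 1051) = 1483*(-71311) = -105754213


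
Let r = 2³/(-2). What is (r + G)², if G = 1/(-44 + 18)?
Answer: 11025/676 ≈ 16.309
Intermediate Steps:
r = -4 (r = 8*(-½) = -4)
G = -1/26 (G = 1/(-26) = -1/26 ≈ -0.038462)
(r + G)² = (-4 - 1/26)² = (-105/26)² = 11025/676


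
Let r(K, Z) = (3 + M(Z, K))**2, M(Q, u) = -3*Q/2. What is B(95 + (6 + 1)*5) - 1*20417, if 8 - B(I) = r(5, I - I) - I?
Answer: -20288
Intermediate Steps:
M(Q, u) = -3*Q/2
r(K, Z) = (3 - 3*Z/2)**2
B(I) = -1 + I (B(I) = 8 - (9*(-2 + (I - I))**2/4 - I) = 8 - (9*(-2 + 0)**2/4 - I) = 8 - ((9/4)*(-2)**2 - I) = 8 - ((9/4)*4 - I) = 8 - (9 - I) = 8 + (-9 + I) = -1 + I)
B(95 + (6 + 1)*5) - 1*20417 = (-1 + (95 + (6 + 1)*5)) - 1*20417 = (-1 + (95 + 7*5)) - 20417 = (-1 + (95 + 35)) - 20417 = (-1 + 130) - 20417 = 129 - 20417 = -20288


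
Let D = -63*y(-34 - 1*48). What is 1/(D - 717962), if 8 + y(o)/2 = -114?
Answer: -1/702590 ≈ -1.4233e-6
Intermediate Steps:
y(o) = -244 (y(o) = -16 + 2*(-114) = -16 - 228 = -244)
D = 15372 (D = -63*(-244) = 15372)
1/(D - 717962) = 1/(15372 - 717962) = 1/(-702590) = -1/702590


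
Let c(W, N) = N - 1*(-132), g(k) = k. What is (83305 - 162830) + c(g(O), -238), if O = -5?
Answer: -79631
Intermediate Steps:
c(W, N) = 132 + N (c(W, N) = N + 132 = 132 + N)
(83305 - 162830) + c(g(O), -238) = (83305 - 162830) + (132 - 238) = -79525 - 106 = -79631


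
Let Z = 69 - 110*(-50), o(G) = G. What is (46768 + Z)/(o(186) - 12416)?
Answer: -52337/12230 ≈ -4.2794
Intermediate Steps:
Z = 5569 (Z = 69 + 5500 = 5569)
(46768 + Z)/(o(186) - 12416) = (46768 + 5569)/(186 - 12416) = 52337/(-12230) = 52337*(-1/12230) = -52337/12230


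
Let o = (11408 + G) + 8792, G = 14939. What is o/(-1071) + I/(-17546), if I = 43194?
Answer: -6498134/184233 ≈ -35.271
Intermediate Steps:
o = 35139 (o = (11408 + 14939) + 8792 = 26347 + 8792 = 35139)
o/(-1071) + I/(-17546) = 35139/(-1071) + 43194/(-17546) = 35139*(-1/1071) + 43194*(-1/17546) = -689/21 - 21597/8773 = -6498134/184233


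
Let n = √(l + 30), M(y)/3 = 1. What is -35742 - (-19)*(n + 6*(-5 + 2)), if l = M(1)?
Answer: -36084 + 19*√33 ≈ -35975.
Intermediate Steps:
M(y) = 3 (M(y) = 3*1 = 3)
l = 3
n = √33 (n = √(3 + 30) = √33 ≈ 5.7446)
-35742 - (-19)*(n + 6*(-5 + 2)) = -35742 - (-19)*(√33 + 6*(-5 + 2)) = -35742 - (-19)*(√33 + 6*(-3)) = -35742 - (-19)*(√33 - 18) = -35742 - (-19)*(-18 + √33) = -35742 - (342 - 19*√33) = -35742 + (-342 + 19*√33) = -36084 + 19*√33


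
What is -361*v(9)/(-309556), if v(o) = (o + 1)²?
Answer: 9025/77389 ≈ 0.11662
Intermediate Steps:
v(o) = (1 + o)²
-361*v(9)/(-309556) = -361*(1 + 9)²/(-309556) = -361*10²*(-1/309556) = -361*100*(-1/309556) = -36100*(-1/309556) = 9025/77389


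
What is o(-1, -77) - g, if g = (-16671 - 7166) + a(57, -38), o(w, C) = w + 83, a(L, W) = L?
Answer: 23862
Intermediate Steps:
o(w, C) = 83 + w
g = -23780 (g = (-16671 - 7166) + 57 = -23837 + 57 = -23780)
o(-1, -77) - g = (83 - 1) - 1*(-23780) = 82 + 23780 = 23862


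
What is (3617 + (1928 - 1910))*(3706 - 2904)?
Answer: 2915270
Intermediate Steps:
(3617 + (1928 - 1910))*(3706 - 2904) = (3617 + 18)*802 = 3635*802 = 2915270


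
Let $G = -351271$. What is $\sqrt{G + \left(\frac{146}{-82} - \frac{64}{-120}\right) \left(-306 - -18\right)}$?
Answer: $\frac{i \sqrt{14747069215}}{205} \approx 592.38 i$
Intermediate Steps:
$\sqrt{G + \left(\frac{146}{-82} - \frac{64}{-120}\right) \left(-306 - -18\right)} = \sqrt{-351271 + \left(\frac{146}{-82} - \frac{64}{-120}\right) \left(-306 - -18\right)} = \sqrt{-351271 + \left(146 \left(- \frac{1}{82}\right) - - \frac{8}{15}\right) \left(-306 + 18\right)} = \sqrt{-351271 + \left(- \frac{73}{41} + \frac{8}{15}\right) \left(-288\right)} = \sqrt{-351271 - - \frac{73632}{205}} = \sqrt{-351271 + \frac{73632}{205}} = \sqrt{- \frac{71936923}{205}} = \frac{i \sqrt{14747069215}}{205}$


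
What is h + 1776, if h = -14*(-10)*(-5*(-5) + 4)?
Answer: 5836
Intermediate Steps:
h = 4060 (h = -(-140)*(25 + 4) = -(-140)*29 = -1*(-4060) = 4060)
h + 1776 = 4060 + 1776 = 5836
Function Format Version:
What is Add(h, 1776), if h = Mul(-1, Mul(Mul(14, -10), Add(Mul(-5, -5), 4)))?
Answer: 5836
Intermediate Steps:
h = 4060 (h = Mul(-1, Mul(-140, Add(25, 4))) = Mul(-1, Mul(-140, 29)) = Mul(-1, -4060) = 4060)
Add(h, 1776) = Add(4060, 1776) = 5836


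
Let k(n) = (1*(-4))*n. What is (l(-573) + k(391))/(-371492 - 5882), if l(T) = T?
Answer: 2137/377374 ≈ 0.0056628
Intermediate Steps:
k(n) = -4*n
(l(-573) + k(391))/(-371492 - 5882) = (-573 - 4*391)/(-371492 - 5882) = (-573 - 1564)/(-377374) = -2137*(-1/377374) = 2137/377374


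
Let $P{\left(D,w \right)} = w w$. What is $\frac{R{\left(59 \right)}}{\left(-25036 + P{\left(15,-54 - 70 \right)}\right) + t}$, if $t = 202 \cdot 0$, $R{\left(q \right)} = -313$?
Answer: $\frac{313}{9660} \approx 0.032402$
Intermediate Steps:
$P{\left(D,w \right)} = w^{2}$
$t = 0$
$\frac{R{\left(59 \right)}}{\left(-25036 + P{\left(15,-54 - 70 \right)}\right) + t} = - \frac{313}{\left(-25036 + \left(-54 - 70\right)^{2}\right) + 0} = - \frac{313}{\left(-25036 + \left(-124\right)^{2}\right) + 0} = - \frac{313}{\left(-25036 + 15376\right) + 0} = - \frac{313}{-9660 + 0} = - \frac{313}{-9660} = \left(-313\right) \left(- \frac{1}{9660}\right) = \frac{313}{9660}$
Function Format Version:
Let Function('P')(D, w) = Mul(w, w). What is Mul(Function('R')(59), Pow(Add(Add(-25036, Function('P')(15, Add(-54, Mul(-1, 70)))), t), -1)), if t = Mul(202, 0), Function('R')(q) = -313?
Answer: Rational(313, 9660) ≈ 0.032402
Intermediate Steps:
Function('P')(D, w) = Pow(w, 2)
t = 0
Mul(Function('R')(59), Pow(Add(Add(-25036, Function('P')(15, Add(-54, Mul(-1, 70)))), t), -1)) = Mul(-313, Pow(Add(Add(-25036, Pow(Add(-54, Mul(-1, 70)), 2)), 0), -1)) = Mul(-313, Pow(Add(Add(-25036, Pow(Add(-54, -70), 2)), 0), -1)) = Mul(-313, Pow(Add(Add(-25036, Pow(-124, 2)), 0), -1)) = Mul(-313, Pow(Add(Add(-25036, 15376), 0), -1)) = Mul(-313, Pow(Add(-9660, 0), -1)) = Mul(-313, Pow(-9660, -1)) = Mul(-313, Rational(-1, 9660)) = Rational(313, 9660)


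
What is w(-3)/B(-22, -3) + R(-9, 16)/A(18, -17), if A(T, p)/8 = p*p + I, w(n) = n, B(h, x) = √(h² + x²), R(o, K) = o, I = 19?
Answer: -9/2464 - 3*√493/493 ≈ -0.13877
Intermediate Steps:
A(T, p) = 152 + 8*p² (A(T, p) = 8*(p*p + 19) = 8*(p² + 19) = 8*(19 + p²) = 152 + 8*p²)
w(-3)/B(-22, -3) + R(-9, 16)/A(18, -17) = -3/√((-22)² + (-3)²) - 9/(152 + 8*(-17)²) = -3/√(484 + 9) - 9/(152 + 8*289) = -3*√493/493 - 9/(152 + 2312) = -3*√493/493 - 9/2464 = -9/2464 - 3*√493/493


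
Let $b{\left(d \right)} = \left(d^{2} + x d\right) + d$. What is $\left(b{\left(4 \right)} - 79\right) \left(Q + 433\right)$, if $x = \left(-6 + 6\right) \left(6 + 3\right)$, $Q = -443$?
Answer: $590$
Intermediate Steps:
$x = 0$ ($x = 0 \cdot 9 = 0$)
$b{\left(d \right)} = d + d^{2}$ ($b{\left(d \right)} = \left(d^{2} + 0 d\right) + d = \left(d^{2} + 0\right) + d = d^{2} + d = d + d^{2}$)
$\left(b{\left(4 \right)} - 79\right) \left(Q + 433\right) = \left(4 \left(1 + 4\right) - 79\right) \left(-443 + 433\right) = \left(4 \cdot 5 - 79\right) \left(-10\right) = \left(20 - 79\right) \left(-10\right) = \left(-59\right) \left(-10\right) = 590$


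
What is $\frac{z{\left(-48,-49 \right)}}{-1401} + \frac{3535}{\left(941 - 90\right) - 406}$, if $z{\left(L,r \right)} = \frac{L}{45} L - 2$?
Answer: $\frac{1643547}{207815} \approx 7.9087$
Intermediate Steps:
$z{\left(L,r \right)} = -2 + \frac{L^{2}}{45}$ ($z{\left(L,r \right)} = L \frac{1}{45} L - 2 = \frac{L}{45} L - 2 = \frac{L^{2}}{45} - 2 = -2 + \frac{L^{2}}{45}$)
$\frac{z{\left(-48,-49 \right)}}{-1401} + \frac{3535}{\left(941 - 90\right) - 406} = \frac{-2 + \frac{\left(-48\right)^{2}}{45}}{-1401} + \frac{3535}{\left(941 - 90\right) - 406} = \left(-2 + \frac{1}{45} \cdot 2304\right) \left(- \frac{1}{1401}\right) + \frac{3535}{851 - 406} = \left(-2 + \frac{256}{5}\right) \left(- \frac{1}{1401}\right) + \frac{3535}{445} = \frac{246}{5} \left(- \frac{1}{1401}\right) + 3535 \cdot \frac{1}{445} = - \frac{82}{2335} + \frac{707}{89} = \frac{1643547}{207815}$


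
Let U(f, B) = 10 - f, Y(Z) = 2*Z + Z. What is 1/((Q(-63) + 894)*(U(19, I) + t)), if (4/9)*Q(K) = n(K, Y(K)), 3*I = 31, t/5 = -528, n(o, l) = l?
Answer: -4/4966875 ≈ -8.0534e-7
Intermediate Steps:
Y(Z) = 3*Z
t = -2640 (t = 5*(-528) = -2640)
I = 31/3 (I = (⅓)*31 = 31/3 ≈ 10.333)
Q(K) = 27*K/4 (Q(K) = 9*(3*K)/4 = 27*K/4)
1/((Q(-63) + 894)*(U(19, I) + t)) = 1/(((27/4)*(-63) + 894)*((10 - 1*19) - 2640)) = 1/((-1701/4 + 894)*((10 - 19) - 2640)) = 1/(1875*(-9 - 2640)/4) = 1/((1875/4)*(-2649)) = 1/(-4966875/4) = -4/4966875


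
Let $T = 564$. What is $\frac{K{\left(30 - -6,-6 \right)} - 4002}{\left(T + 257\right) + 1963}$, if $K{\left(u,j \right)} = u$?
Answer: $- \frac{661}{464} \approx -1.4246$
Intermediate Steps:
$\frac{K{\left(30 - -6,-6 \right)} - 4002}{\left(T + 257\right) + 1963} = \frac{\left(30 - -6\right) - 4002}{\left(564 + 257\right) + 1963} = \frac{\left(30 + 6\right) - 4002}{821 + 1963} = \frac{36 - 4002}{2784} = \left(-3966\right) \frac{1}{2784} = - \frac{661}{464}$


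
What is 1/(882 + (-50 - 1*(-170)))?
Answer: 1/1002 ≈ 0.00099800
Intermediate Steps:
1/(882 + (-50 - 1*(-170))) = 1/(882 + (-50 + 170)) = 1/(882 + 120) = 1/1002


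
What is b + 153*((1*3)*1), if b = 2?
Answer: 461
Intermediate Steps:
b + 153*((1*3)*1) = 2 + 153*((1*3)*1) = 2 + 153*(3*1) = 2 + 153*3 = 2 + 459 = 461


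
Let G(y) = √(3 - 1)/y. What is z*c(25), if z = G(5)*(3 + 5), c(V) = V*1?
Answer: 40*√2 ≈ 56.569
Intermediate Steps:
c(V) = V
G(y) = √2/y
z = 8*√2/5 (z = (√2/5)*(3 + 5) = (√2*(⅕))*8 = (√2/5)*8 = 8*√2/5 ≈ 2.2627)
z*c(25) = (8*√2/5)*25 = 40*√2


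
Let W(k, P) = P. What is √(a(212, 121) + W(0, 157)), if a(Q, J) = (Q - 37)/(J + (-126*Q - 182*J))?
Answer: √371017624458/48613 ≈ 12.530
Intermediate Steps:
a(Q, J) = (-37 + Q)/(-181*J - 126*Q) (a(Q, J) = (-37 + Q)/(J + (-182*J - 126*Q)) = (-37 + Q)/(-181*J - 126*Q))
√(a(212, 121) + W(0, 157)) = √((37 - 1*212)/(126*212 + 181*121) + 157) = √((37 - 212)/(26712 + 21901) + 157) = √(-175/48613 + 157) = √(7632066/48613) = √371017624458/48613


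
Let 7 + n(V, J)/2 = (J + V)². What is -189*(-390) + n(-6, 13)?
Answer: 73794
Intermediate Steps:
n(V, J) = -14 + 2*(J + V)²
-189*(-390) + n(-6, 13) = -189*(-390) + (-14 + 2*(13 - 6)²) = 73710 + (-14 + 2*7²) = 73710 + (-14 + 2*49) = 73710 + (-14 + 98) = 73710 + 84 = 73794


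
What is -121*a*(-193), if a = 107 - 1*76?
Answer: 723943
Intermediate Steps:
a = 31 (a = 107 - 76 = 31)
-121*a*(-193) = -121*31*(-193) = -3751*(-193) = 723943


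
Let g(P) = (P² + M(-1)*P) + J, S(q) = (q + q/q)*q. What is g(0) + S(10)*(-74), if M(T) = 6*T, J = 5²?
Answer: -8115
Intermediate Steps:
J = 25
S(q) = q*(1 + q) (S(q) = (q + 1)*q = (1 + q)*q = q*(1 + q))
g(P) = 25 + P² - 6*P (g(P) = (P² + (6*(-1))*P) + 25 = (P² - 6*P) + 25 = 25 + P² - 6*P)
g(0) + S(10)*(-74) = (25 + 0² - 6*0) + (10*(1 + 10))*(-74) = (25 + 0 + 0) + (10*11)*(-74) = 25 + 110*(-74) = 25 - 8140 = -8115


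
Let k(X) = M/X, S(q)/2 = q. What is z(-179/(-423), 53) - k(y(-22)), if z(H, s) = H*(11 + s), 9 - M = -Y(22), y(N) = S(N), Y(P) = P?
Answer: 517177/18612 ≈ 27.787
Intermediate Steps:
S(q) = 2*q
y(N) = 2*N
M = 31 (M = 9 - (-1)*22 = 9 - 1*(-22) = 9 + 22 = 31)
k(X) = 31/X
z(-179/(-423), 53) - k(y(-22)) = (-179/(-423))*(11 + 53) - 31/(2*(-22)) = -179*(-1/423)*64 - 31/(-44) = (179/423)*64 - 31*(-1)/44 = 11456/423 - 1*(-31/44) = 11456/423 + 31/44 = 517177/18612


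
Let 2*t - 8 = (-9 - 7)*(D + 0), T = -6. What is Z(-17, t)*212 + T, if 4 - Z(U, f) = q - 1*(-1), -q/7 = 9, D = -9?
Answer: 13986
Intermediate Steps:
q = -63 (q = -7*9 = -63)
t = 76 (t = 4 + ((-9 - 7)*(-9 + 0))/2 = 4 + (-16*(-9))/2 = 4 + (½)*144 = 4 + 72 = 76)
Z(U, f) = 66 (Z(U, f) = 4 - (-63 - 1*(-1)) = 4 - (-63 + 1) = 4 - 1*(-62) = 4 + 62 = 66)
Z(-17, t)*212 + T = 66*212 - 6 = 13992 - 6 = 13986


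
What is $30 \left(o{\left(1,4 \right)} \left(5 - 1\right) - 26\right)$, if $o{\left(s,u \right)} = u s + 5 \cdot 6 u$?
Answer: $14100$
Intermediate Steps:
$o{\left(s,u \right)} = 30 u + s u$ ($o{\left(s,u \right)} = s u + 30 u = 30 u + s u$)
$30 \left(o{\left(1,4 \right)} \left(5 - 1\right) - 26\right) = 30 \left(4 \left(30 + 1\right) \left(5 - 1\right) - 26\right) = 30 \left(4 \cdot 31 \cdot 4 - 26\right) = 30 \left(124 \cdot 4 - 26\right) = 30 \left(496 - 26\right) = 30 \cdot 470 = 14100$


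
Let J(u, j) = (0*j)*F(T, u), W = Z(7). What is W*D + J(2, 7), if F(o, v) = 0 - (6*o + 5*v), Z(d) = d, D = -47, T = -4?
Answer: -329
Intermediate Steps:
W = 7
F(o, v) = -6*o - 5*v (F(o, v) = 0 - (5*v + 6*o) = 0 + (-6*o - 5*v) = -6*o - 5*v)
J(u, j) = 0 (J(u, j) = (0*j)*(-6*(-4) - 5*u) = 0*(24 - 5*u) = 0)
W*D + J(2, 7) = 7*(-47) + 0 = -329 + 0 = -329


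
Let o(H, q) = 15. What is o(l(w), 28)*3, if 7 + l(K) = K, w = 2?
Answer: 45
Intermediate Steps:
l(K) = -7 + K
o(l(w), 28)*3 = 15*3 = 45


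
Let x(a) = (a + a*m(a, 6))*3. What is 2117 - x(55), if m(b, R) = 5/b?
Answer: 1937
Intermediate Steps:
x(a) = 15 + 3*a (x(a) = (a + a*(5/a))*3 = (a + 5)*3 = (5 + a)*3 = 15 + 3*a)
2117 - x(55) = 2117 - (15 + 3*55) = 2117 - (15 + 165) = 2117 - 1*180 = 2117 - 180 = 1937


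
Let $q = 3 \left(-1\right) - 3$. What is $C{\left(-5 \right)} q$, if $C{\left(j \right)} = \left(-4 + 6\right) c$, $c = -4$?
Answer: $48$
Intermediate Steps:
$C{\left(j \right)} = -8$ ($C{\left(j \right)} = \left(-4 + 6\right) \left(-4\right) = 2 \left(-4\right) = -8$)
$q = -6$ ($q = -3 - 3 = -6$)
$C{\left(-5 \right)} q = \left(-8\right) \left(-6\right) = 48$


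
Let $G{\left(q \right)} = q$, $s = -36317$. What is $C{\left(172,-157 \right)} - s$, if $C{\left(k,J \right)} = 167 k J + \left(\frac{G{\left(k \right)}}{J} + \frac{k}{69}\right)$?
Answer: $- \frac{48459796247}{10833} \approx -4.4734 \cdot 10^{6}$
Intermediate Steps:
$C{\left(k,J \right)} = \frac{k}{69} + \frac{k}{J} + 167 J k$ ($C{\left(k,J \right)} = 167 k J + \left(\frac{k}{J} + \frac{k}{69}\right) = 167 J k + \left(\frac{k}{J} + k \frac{1}{69}\right) = 167 J k + \left(\frac{k}{J} + \frac{k}{69}\right) = 167 J k + \left(\frac{k}{69} + \frac{k}{J}\right) = \frac{k}{69} + \frac{k}{J} + 167 J k$)
$C{\left(172,-157 \right)} - s = \left(\frac{1}{69} \cdot 172 + \frac{172}{-157} + 167 \left(-157\right) 172\right) - -36317 = \left(\frac{172}{69} + 172 \left(- \frac{1}{157}\right) - 4509668\right) + 36317 = \left(\frac{172}{69} - \frac{172}{157} - 4509668\right) + 36317 = - \frac{48853218308}{10833} + 36317 = - \frac{48459796247}{10833}$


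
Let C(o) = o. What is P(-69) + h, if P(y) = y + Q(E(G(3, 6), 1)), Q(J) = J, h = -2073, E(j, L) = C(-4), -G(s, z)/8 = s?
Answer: -2146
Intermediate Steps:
G(s, z) = -8*s
E(j, L) = -4
P(y) = -4 + y (P(y) = y - 4 = -4 + y)
P(-69) + h = (-4 - 69) - 2073 = -73 - 2073 = -2146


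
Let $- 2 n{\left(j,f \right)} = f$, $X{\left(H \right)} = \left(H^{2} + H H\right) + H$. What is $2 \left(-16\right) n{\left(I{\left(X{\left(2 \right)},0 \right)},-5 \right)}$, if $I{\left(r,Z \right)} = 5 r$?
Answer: $-80$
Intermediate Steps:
$X{\left(H \right)} = H + 2 H^{2}$ ($X{\left(H \right)} = \left(H^{2} + H^{2}\right) + H = 2 H^{2} + H = H + 2 H^{2}$)
$n{\left(j,f \right)} = - \frac{f}{2}$
$2 \left(-16\right) n{\left(I{\left(X{\left(2 \right)},0 \right)},-5 \right)} = 2 \left(-16\right) \left(\left(- \frac{1}{2}\right) \left(-5\right)\right) = \left(-32\right) \frac{5}{2} = -80$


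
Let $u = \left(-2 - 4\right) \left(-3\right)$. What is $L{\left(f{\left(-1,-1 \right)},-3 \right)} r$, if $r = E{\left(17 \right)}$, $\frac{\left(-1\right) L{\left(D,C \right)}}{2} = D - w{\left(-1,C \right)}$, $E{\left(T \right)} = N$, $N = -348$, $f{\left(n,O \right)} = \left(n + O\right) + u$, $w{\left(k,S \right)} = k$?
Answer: $11832$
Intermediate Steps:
$u = 18$ ($u = \left(-6\right) \left(-3\right) = 18$)
$f{\left(n,O \right)} = 18 + O + n$ ($f{\left(n,O \right)} = \left(n + O\right) + 18 = \left(O + n\right) + 18 = 18 + O + n$)
$E{\left(T \right)} = -348$
$L{\left(D,C \right)} = -2 - 2 D$ ($L{\left(D,C \right)} = - 2 \left(D - -1\right) = - 2 \left(D + 1\right) = - 2 \left(1 + D\right) = -2 - 2 D$)
$r = -348$
$L{\left(f{\left(-1,-1 \right)},-3 \right)} r = \left(-2 - 2 \left(18 - 1 - 1\right)\right) \left(-348\right) = \left(-2 - 32\right) \left(-348\right) = \left(-34\right) \left(-348\right) = 11832$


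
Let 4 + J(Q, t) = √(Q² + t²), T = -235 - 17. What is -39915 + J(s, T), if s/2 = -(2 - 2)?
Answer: -39667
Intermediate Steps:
s = 0 (s = 2*(-(2 - 2)) = 2*(-1*0) = 2*0 = 0)
T = -252
J(Q, t) = -4 + √(Q² + t²)
-39915 + J(s, T) = -39915 + (-4 + √(0² + (-252)²)) = -39915 + (-4 + √(0 + 63504)) = -39915 + (-4 + √63504) = -39915 + (-4 + 252) = -39915 + 248 = -39667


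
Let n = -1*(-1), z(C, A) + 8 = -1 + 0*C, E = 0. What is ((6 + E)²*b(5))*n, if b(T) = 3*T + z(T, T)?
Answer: 216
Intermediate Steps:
z(C, A) = -9 (z(C, A) = -8 + (-1 + 0*C) = -8 + (-1 + 0) = -8 - 1 = -9)
n = 1
b(T) = -9 + 3*T (b(T) = 3*T - 9 = -9 + 3*T)
((6 + E)²*b(5))*n = ((6 + 0)²*(-9 + 3*5))*1 = (6²*(-9 + 15))*1 = (36*6)*1 = 216*1 = 216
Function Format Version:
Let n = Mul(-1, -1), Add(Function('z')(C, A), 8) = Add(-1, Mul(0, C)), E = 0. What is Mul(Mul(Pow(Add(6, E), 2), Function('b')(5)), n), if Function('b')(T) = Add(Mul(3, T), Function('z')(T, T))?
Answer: 216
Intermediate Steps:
Function('z')(C, A) = -9 (Function('z')(C, A) = Add(-8, Add(-1, Mul(0, C))) = Add(-8, Add(-1, 0)) = Add(-8, -1) = -9)
n = 1
Function('b')(T) = Add(-9, Mul(3, T)) (Function('b')(T) = Add(Mul(3, T), -9) = Add(-9, Mul(3, T)))
Mul(Mul(Pow(Add(6, E), 2), Function('b')(5)), n) = Mul(Mul(Pow(Add(6, 0), 2), Add(-9, Mul(3, 5))), 1) = Mul(Mul(Pow(6, 2), Add(-9, 15)), 1) = Mul(Mul(36, 6), 1) = Mul(216, 1) = 216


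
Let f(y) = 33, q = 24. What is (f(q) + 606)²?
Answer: 408321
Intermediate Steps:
(f(q) + 606)² = (33 + 606)² = 639² = 408321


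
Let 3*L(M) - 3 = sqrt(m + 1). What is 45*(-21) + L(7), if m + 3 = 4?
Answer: -944 + sqrt(2)/3 ≈ -943.53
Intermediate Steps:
m = 1 (m = -3 + 4 = 1)
L(M) = 1 + sqrt(2)/3 (L(M) = 1 + sqrt(1 + 1)/3 = 1 + sqrt(2)/3)
45*(-21) + L(7) = 45*(-21) + (1 + sqrt(2)/3) = -945 + (1 + sqrt(2)/3) = -944 + sqrt(2)/3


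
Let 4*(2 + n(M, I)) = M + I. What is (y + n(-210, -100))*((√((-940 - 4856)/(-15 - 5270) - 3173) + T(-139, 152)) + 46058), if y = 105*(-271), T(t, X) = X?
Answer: -1318579245 - 57069*I*√1808064185/1510 ≈ -1.3186e+9 - 1.6071e+6*I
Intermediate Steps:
n(M, I) = -2 + I/4 + M/4 (n(M, I) = -2 + (M + I)/4 = -2 + (I + M)/4 = -2 + (I/4 + M/4) = -2 + I/4 + M/4)
y = -28455
(y + n(-210, -100))*((√((-940 - 4856)/(-15 - 5270) - 3173) + T(-139, 152)) + 46058) = (-28455 + (-2 + (¼)*(-100) + (¼)*(-210)))*((√((-940 - 4856)/(-15 - 5270) - 3173) + 152) + 46058) = (-28455 + (-2 - 25 - 105/2))*((√(-5796/(-5285) - 3173) + 152) + 46058) = (-28455 - 159/2)*((√(-5796*(-1/5285) - 3173) + 152) + 46058) = -57069*((√(828/755 - 3173) + 152) + 46058)/2 = -57069*((√(-2394787/755) + 152) + 46058)/2 = -57069*((I*√1808064185/755 + 152) + 46058)/2 = -57069*((152 + I*√1808064185/755) + 46058)/2 = -57069*(46210 + I*√1808064185/755)/2 = -1318579245 - 57069*I*√1808064185/1510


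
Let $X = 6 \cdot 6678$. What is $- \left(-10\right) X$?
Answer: $400680$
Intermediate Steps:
$X = 40068$
$- \left(-10\right) X = - \left(-10\right) 40068 = \left(-1\right) \left(-400680\right) = 400680$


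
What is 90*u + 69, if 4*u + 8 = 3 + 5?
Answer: 69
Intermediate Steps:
u = 0 (u = -2 + (3 + 5)/4 = -2 + (1/4)*8 = -2 + 2 = 0)
90*u + 69 = 90*0 + 69 = 0 + 69 = 69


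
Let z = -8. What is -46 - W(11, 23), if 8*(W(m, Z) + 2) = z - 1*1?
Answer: -343/8 ≈ -42.875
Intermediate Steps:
W(m, Z) = -25/8 (W(m, Z) = -2 + (-8 - 1*1)/8 = -2 + (-8 - 1)/8 = -2 + (⅛)*(-9) = -2 - 9/8 = -25/8)
-46 - W(11, 23) = -46 - 1*(-25/8) = -46 + 25/8 = -343/8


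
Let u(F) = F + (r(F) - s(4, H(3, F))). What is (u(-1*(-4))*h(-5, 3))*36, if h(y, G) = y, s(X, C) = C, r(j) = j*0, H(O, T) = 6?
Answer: 360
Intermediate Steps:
r(j) = 0
u(F) = -6 + F (u(F) = F + (0 - 1*6) = F + (0 - 6) = F - 6 = -6 + F)
(u(-1*(-4))*h(-5, 3))*36 = ((-6 - 1*(-4))*(-5))*36 = ((-6 + 4)*(-5))*36 = -2*(-5)*36 = 10*36 = 360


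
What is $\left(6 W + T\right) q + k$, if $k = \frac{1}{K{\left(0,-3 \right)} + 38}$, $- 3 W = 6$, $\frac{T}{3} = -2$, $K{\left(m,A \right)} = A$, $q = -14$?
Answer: $\frac{8821}{35} \approx 252.03$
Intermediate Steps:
$T = -6$ ($T = 3 \left(-2\right) = -6$)
$W = -2$ ($W = \left(- \frac{1}{3}\right) 6 = -2$)
$k = \frac{1}{35}$ ($k = \frac{1}{-3 + 38} = \frac{1}{35} \approx 0.028571$)
$\left(6 W + T\right) q + k = \left(6 \left(-2\right) - 6\right) \left(-14\right) + \frac{1}{35} = \left(-12 - 6\right) \left(-14\right) + \frac{1}{35} = \left(-18\right) \left(-14\right) + \frac{1}{35} = 252 + \frac{1}{35} = \frac{8821}{35}$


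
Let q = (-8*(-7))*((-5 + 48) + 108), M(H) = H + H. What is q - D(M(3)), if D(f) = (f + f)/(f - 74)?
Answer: 143755/17 ≈ 8456.2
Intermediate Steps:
M(H) = 2*H
q = 8456 (q = 56*(43 + 108) = 56*151 = 8456)
D(f) = 2*f/(-74 + f) (D(f) = (2*f)/(-74 + f) = 2*f/(-74 + f))
q - D(M(3)) = 8456 - 2*2*3/(-74 + 2*3) = 8456 - 2*6/(-74 + 6) = 8456 - 2*6/(-68) = 8456 - 2*6*(-1)/68 = 8456 - 1*(-3/17) = 8456 + 3/17 = 143755/17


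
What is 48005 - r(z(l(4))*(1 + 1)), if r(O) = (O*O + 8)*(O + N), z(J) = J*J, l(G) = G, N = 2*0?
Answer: 14981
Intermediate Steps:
N = 0
z(J) = J²
r(O) = O*(8 + O²) (r(O) = (O*O + 8)*(O + 0) = (O² + 8)*O = (8 + O²)*O = O*(8 + O²))
48005 - r(z(l(4))*(1 + 1)) = 48005 - 4²*(1 + 1)*(8 + (4²*(1 + 1))²) = 48005 - 16*2*(8 + (16*2)²) = 48005 - 32*(8 + 32²) = 48005 - 32*(8 + 1024) = 48005 - 32*1032 = 48005 - 1*33024 = 48005 - 33024 = 14981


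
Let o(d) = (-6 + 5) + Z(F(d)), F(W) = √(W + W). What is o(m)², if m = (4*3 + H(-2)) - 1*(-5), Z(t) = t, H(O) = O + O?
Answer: (1 - √26)² ≈ 16.802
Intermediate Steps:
H(O) = 2*O
F(W) = √2*√W (F(W) = √(2*W) = √2*√W)
m = 13 (m = (4*3 + 2*(-2)) - 1*(-5) = (12 - 4) + 5 = 8 + 5 = 13)
o(d) = -1 + √2*√d (o(d) = (-6 + 5) + √2*√d = -1 + √2*√d)
o(m)² = (-1 + √2*√13)² = (-1 + √26)²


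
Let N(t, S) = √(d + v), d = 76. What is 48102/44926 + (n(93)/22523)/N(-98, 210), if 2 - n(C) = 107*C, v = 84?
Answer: 24051/22463 - 9949*√10/900920 ≈ 1.0358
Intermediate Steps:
n(C) = 2 - 107*C
N(t, S) = 4*√10 (N(t, S) = √(76 + 84) = √160 = 4*√10)
48102/44926 + (n(93)/22523)/N(-98, 210) = 48102/44926 + ((2 - 107*93)/22523)/((4*√10)) = 48102*(1/44926) + ((2 - 9951)*(1/22523))*(√10/40) = 24051/22463 + (-9949*1/22523)*(√10/40) = 24051/22463 - 9949*√10/900920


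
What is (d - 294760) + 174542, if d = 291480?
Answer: 171262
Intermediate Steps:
(d - 294760) + 174542 = (291480 - 294760) + 174542 = -3280 + 174542 = 171262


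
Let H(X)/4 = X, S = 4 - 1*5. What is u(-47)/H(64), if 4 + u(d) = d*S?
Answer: 43/256 ≈ 0.16797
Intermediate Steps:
S = -1 (S = 4 - 5 = -1)
H(X) = 4*X
u(d) = -4 - d (u(d) = -4 + d*(-1) = -4 - d)
u(-47)/H(64) = (-4 - 1*(-47))/((4*64)) = (-4 + 47)/256 = 43*(1/256) = 43/256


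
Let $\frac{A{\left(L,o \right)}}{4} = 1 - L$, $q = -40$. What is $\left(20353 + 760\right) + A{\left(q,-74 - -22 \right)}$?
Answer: $21277$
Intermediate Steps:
$A{\left(L,o \right)} = 4 - 4 L$ ($A{\left(L,o \right)} = 4 \left(1 - L\right) = 4 - 4 L$)
$\left(20353 + 760\right) + A{\left(q,-74 - -22 \right)} = \left(20353 + 760\right) + \left(4 - -160\right) = 21113 + \left(4 + 160\right) = 21113 + 164 = 21277$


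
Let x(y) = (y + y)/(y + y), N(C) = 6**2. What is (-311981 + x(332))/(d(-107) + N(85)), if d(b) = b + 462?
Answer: -311980/391 ≈ -797.90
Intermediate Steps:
N(C) = 36
x(y) = 1 (x(y) = (2*y)/((2*y)) = (2*y)*(1/(2*y)) = 1)
d(b) = 462 + b
(-311981 + x(332))/(d(-107) + N(85)) = (-311981 + 1)/((462 - 107) + 36) = -311980/(355 + 36) = -311980/391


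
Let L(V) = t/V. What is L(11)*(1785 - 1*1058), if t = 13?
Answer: 9451/11 ≈ 859.18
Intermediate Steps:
L(V) = 13/V
L(11)*(1785 - 1*1058) = (13/11)*(1785 - 1*1058) = (13*(1/11))*(1785 - 1058) = (13/11)*727 = 9451/11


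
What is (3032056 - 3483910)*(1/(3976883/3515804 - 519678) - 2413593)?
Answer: 1992600391183027842184254/1827082014229 ≈ 1.0906e+12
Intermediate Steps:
(3032056 - 3483910)*(1/(3976883/3515804 - 519678) - 2413593) = -451854*(1/(3976883*(1/3515804) - 519678) - 2413593) = -451854*(1/(3976883/3515804 - 519678) - 2413593) = -451854*(1/(-1827082014229/3515804) - 2413593) = -451854*(-3515804/1827082014229 - 2413593) = -451854*(-4409832359972530601/1827082014229) = 1992600391183027842184254/1827082014229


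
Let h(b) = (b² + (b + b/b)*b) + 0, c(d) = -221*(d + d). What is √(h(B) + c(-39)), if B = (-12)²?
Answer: √58854 ≈ 242.60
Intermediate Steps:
B = 144
c(d) = -442*d
h(b) = b² + b*(1 + b) (h(b) = (b² + (b + 1)*b) + 0 = (b² + (1 + b)*b) + 0 = (b² + b*(1 + b)) + 0 = b² + b*(1 + b))
√(h(B) + c(-39)) = √(144*(1 + 2*144) - 442*(-39)) = √(144*(1 + 288) + 17238) = √(144*289 + 17238) = √(41616 + 17238) = √58854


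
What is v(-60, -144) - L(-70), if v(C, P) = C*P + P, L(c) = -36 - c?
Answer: 8462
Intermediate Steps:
v(C, P) = P + C*P
v(-60, -144) - L(-70) = -144*(1 - 60) - (-36 - 1*(-70)) = -144*(-59) - (-36 + 70) = 8496 - 1*34 = 8496 - 34 = 8462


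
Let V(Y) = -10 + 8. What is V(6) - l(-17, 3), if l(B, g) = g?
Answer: -5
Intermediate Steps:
V(Y) = -2
V(6) - l(-17, 3) = -2 - 1*3 = -2 - 3 = -5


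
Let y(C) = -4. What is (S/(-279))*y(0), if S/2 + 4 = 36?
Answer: 256/279 ≈ 0.91756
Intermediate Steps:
S = 64 (S = -8 + 2*36 = -8 + 72 = 64)
(S/(-279))*y(0) = (64/(-279))*(-4) = (64*(-1/279))*(-4) = -64/279*(-4) = 256/279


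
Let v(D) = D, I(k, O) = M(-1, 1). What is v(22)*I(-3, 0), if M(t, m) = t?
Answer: -22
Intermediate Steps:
I(k, O) = -1
v(22)*I(-3, 0) = 22*(-1) = -22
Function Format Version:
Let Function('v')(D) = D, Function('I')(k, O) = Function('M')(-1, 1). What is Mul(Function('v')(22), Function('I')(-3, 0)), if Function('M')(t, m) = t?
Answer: -22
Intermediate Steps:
Function('I')(k, O) = -1
Mul(Function('v')(22), Function('I')(-3, 0)) = Mul(22, -1) = -22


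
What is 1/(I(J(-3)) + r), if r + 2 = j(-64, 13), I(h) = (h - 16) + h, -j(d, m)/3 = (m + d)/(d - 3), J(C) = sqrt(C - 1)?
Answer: -91053/1918705 - 17956*I/1918705 ≈ -0.047455 - 0.0093584*I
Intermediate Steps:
J(C) = sqrt(-1 + C)
j(d, m) = -3*(d + m)/(-3 + d) (j(d, m) = -3*(m + d)/(d - 3) = -3*(d + m)/(-3 + d))
I(h) = -16 + 2*h (I(h) = (-16 + h) + h = -16 + 2*h)
r = -287/67 (r = -2 + 3*(-1*(-64) - 1*13)/(-3 - 64) = -2 + 3*(64 - 13)/(-67) = -2 + 3*(-1/67)*51 = -2 - 153/67 = -287/67 ≈ -4.2836)
1/(I(J(-3)) + r) = 1/((-16 + 2*sqrt(-1 - 3)) - 287/67) = 1/((-16 + 2*sqrt(-4)) - 287/67) = 1/((-16 + 2*(2*I)) - 287/67) = 1/((-16 + 4*I) - 287/67) = 1/(-1359/67 + 4*I) = 4489*(-1359/67 - 4*I)/1918705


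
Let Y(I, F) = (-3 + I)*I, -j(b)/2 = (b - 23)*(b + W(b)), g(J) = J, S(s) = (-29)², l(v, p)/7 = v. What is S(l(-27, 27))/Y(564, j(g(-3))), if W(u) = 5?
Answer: 841/316404 ≈ 0.0026580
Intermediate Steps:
l(v, p) = 7*v
S(s) = 841
j(b) = -2*(-23 + b)*(5 + b) (j(b) = -2*(b - 23)*(b + 5) = -2*(-23 + b)*(5 + b))
Y(I, F) = I*(-3 + I)
S(l(-27, 27))/Y(564, j(g(-3))) = 841/((564*(-3 + 564))) = 841/((564*561)) = 841/316404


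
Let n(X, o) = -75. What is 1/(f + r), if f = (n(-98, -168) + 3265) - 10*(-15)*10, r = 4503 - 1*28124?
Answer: -1/18931 ≈ -5.2823e-5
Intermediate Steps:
r = -23621 (r = 4503 - 28124 = -23621)
f = 4690 (f = (-75 + 3265) - 10*(-15)*10 = 3190 + 150*10 = 3190 + 1500 = 4690)
1/(f + r) = 1/(4690 - 23621) = 1/(-18931) = -1/18931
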